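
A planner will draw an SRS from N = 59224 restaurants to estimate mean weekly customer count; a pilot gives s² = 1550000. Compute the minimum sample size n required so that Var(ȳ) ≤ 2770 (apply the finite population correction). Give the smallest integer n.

Without fpc, n₀ = s²/D = 1550000/2770 = 559.5668.
With fpc, (1 − n/N)·s²/n ≤ D requires n ≥ n₀/(1 + n₀/N) = 559.5668/(1 + 559.5668/59224) = 554.3293.
Rounding up, n = 555.

555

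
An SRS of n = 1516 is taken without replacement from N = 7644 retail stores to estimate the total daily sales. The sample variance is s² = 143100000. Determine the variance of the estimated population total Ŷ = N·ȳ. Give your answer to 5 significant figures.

4.4216 × 10^12

Var(Ŷ) = N²·Var(ȳ) = N²·(1 − n/N)·s²/n.
f = 1516/7644 = 0.19832548; Var(ȳ) = 0.80167452·143100000/1516 = 75672.575.
Var(Ŷ) = 7644² · 75672.575 = 4.4216043 × 10^12.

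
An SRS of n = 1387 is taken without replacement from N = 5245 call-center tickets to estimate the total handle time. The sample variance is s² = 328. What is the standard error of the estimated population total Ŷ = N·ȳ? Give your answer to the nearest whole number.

2188

Var(Ŷ) = N²·Var(ȳ) = N²·(1 − n/N)·s²/n.
f = 1387/5245 = 0.26444233; Var(ȳ) = 0.73555767·328/1387 = 0.17394587.
Var(Ŷ) = 5245² · 0.17394587 = 4.7852552 × 10^6.
SE(Ŷ) = √(4.7852552 × 10^6) = 2188.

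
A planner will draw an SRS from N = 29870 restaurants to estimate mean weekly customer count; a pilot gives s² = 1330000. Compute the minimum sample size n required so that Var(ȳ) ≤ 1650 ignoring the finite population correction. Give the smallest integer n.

Without fpc, n₀ = s²/D = 1330000/1650 = 806.0606.
Rounding up, n = 807.

807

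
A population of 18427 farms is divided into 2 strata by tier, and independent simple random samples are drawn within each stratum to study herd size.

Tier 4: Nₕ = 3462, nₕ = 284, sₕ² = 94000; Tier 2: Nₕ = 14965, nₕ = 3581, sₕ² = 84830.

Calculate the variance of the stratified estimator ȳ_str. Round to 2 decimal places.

Var(ȳ_str) = Σₕ Wₕ²(1 − fₕ)sₕ²/nₕ with Wₕ = Nₕ/N, N = 18427.
Tier 4: Wₕ = 0.18787649; term = 0.18787649²·(1 − 0.08203351)·94000/284 = 10.724602.
Tier 2: Wₕ = 0.81212351; term = 0.81212351²·(1 − 0.23929168)·84830/3581 = 11.885227.
Sum = 22.609829.

22.61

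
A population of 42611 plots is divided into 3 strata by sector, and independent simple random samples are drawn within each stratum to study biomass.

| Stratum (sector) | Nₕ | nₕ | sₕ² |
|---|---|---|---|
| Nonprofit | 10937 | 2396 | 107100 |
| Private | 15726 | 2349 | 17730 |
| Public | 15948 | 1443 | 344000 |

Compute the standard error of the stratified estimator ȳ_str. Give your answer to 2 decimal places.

Var(ȳ_str) = Σₕ Wₕ²(1 − fₕ)sₕ²/nₕ with Wₕ = Nₕ/N, N = 42611.
Nonprofit: Wₕ = 0.25667081; term = 0.25667081²·(1 − 0.21907287)·107100/2396 = 2.2996733.
Private: Wₕ = 0.36905963; term = 0.36905963²·(1 − 0.14937047)·17730/2349 = 0.87449889.
Public: Wₕ = 0.37426955; term = 0.37426955²·(1 − 0.09048157)·344000/1443 = 30.371946.
Sum = 33.546118.
SE = √(33.546118) = 5.79.

5.79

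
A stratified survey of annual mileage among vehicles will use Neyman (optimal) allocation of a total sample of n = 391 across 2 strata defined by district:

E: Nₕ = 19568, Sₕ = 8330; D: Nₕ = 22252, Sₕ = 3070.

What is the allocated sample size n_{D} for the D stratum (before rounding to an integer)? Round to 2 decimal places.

Neyman allocation: nₕ = n·NₕSₕ / Σⱼ NⱼSⱼ.
Σ NⱼSⱼ = 19568·8330 + 22252·3070 = 2.3131508 × 10^8.
n_{D} = 391·22252·3070 / (2.3131508 × 10^8) = 115.47.

115.47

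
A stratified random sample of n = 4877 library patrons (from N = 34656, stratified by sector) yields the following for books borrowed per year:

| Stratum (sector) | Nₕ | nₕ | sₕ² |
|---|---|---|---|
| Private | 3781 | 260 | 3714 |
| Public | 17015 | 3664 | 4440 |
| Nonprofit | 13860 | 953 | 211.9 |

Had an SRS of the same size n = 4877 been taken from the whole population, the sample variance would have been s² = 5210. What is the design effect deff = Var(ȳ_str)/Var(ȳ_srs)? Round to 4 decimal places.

Var(ȳ_str) = Σ Wₕ²(1−fₕ)sₕ²/nₕ with Wₕ = Nₕ/34656:
  Private: (3781/34656)²·(1−260/3781)·3714/260 = 0.15833772
  Public: (17015/34656)²·(1−3664/17015)·4440/3664 = 0.22920093
  Nonprofit: (13860/34656)²·(1−953/13860)·211.9/953 = 0.033118429
  → Var(ȳ_str) = 0.42065708.
Var(ȳ_srs) = (1 − 4877/34656)·5210/4877 = 0.91794496.
deff = 0.42065708 / 0.91794496 = 0.4583.

0.4583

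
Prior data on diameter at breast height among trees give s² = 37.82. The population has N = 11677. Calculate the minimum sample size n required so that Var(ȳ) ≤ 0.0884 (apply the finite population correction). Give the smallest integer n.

Without fpc, n₀ = s²/D = 37.82/0.0884 = 427.8281.
With fpc, (1 − n/N)·s²/n ≤ D requires n ≥ n₀/(1 + n₀/N) = 427.8281/(1 + 427.8281/11677) = 412.7071.
Rounding up, n = 413.

413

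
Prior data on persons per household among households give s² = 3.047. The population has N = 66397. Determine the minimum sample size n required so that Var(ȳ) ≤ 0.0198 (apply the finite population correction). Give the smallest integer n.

Without fpc, n₀ = s²/D = 3.047/0.0198 = 153.8889.
With fpc, (1 − n/N)·s²/n ≤ D requires n ≥ n₀/(1 + n₀/N) = 153.8889/(1 + 153.8889/66397) = 153.5331.
Rounding up, n = 154.

154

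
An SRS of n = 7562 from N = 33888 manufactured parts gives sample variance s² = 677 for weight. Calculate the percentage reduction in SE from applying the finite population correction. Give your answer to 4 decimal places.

f = n/N = 7562/33888 = 0.22314684.
SE_no-fpc = √(s²/n) = 0.29920993; SE_fpc = √((1−f)s²/n) = 0.26372146.
Ratio = √(1−f) = 0.88139274. Reduction = 100·(1 − 0.88139274) = 11.8607%.

11.8607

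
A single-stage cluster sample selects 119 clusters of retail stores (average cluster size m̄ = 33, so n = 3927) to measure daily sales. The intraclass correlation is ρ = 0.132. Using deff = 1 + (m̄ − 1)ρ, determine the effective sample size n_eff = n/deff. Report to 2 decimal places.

deff = 1 + (33 − 1)·0.132 = 1 + 4.224 = 5.224.
n_eff = 3927 / 5.224 = 751.72.

751.72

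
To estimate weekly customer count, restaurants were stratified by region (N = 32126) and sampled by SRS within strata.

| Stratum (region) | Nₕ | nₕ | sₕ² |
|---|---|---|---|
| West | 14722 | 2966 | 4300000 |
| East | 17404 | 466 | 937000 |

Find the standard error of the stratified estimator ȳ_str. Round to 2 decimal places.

28.59

Var(ȳ_str) = Σₕ Wₕ²(1 − fₕ)sₕ²/nₕ with Wₕ = Nₕ/N, N = 32126.
West: Wₕ = 0.45825811; term = 0.45825811²·(1 − 0.20146719)·4300000/2966 = 243.11424.
East: Wₕ = 0.54174189; term = 0.54174189²·(1 − 0.02677545)·937000/466 = 574.31686.
Sum = 817.4311.
SE = √(817.4311) = 28.59.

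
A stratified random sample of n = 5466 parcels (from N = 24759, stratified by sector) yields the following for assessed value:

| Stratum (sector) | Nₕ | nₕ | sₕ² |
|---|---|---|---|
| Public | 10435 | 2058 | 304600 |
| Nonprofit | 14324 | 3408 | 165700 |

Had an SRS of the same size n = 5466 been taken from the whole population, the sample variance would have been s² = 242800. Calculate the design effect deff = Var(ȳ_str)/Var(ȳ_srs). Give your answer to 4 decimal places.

Var(ȳ_str) = Σ Wₕ²(1−fₕ)sₕ²/nₕ with Wₕ = Nₕ/24759:
  Public: (10435/24759)²·(1−2058/10435)·304600/2058 = 21.105678
  Nonprofit: (14324/24759)²·(1−3408/14324)·165700/3408 = 12.401795
  → Var(ȳ_str) = 33.507473.
Var(ȳ_srs) = (1 − 5466/24759)·242800/5466 = 34.613516.
deff = 33.507473 / 34.613516 = 0.9680.

0.9680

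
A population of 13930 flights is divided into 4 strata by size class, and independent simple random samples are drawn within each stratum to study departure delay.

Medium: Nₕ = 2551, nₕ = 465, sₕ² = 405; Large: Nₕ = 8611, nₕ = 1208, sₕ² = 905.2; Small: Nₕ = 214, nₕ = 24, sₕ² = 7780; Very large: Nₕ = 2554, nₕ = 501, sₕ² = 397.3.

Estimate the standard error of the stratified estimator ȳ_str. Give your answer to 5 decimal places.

Var(ȳ_str) = Σₕ Wₕ²(1 − fₕ)sₕ²/nₕ with Wₕ = Nₕ/N, N = 13930.
Medium: Wₕ = 0.18312994; term = 0.18312994²·(1 − 0.18228146)·405/465 = 0.023884965.
Large: Wₕ = 0.61816224; term = 0.61816224²·(1 − 0.14028568)·905.2/1208 = 0.2461709.
Small: Wₕ = 0.01536253; term = 0.01536253²·(1 − 0.11214953)·7780/24 = 0.067925602.
Very large: Wₕ = 0.18334530; term = 0.18334530²·(1 − 0.19616288)·397.3/501 = 0.021428336.
Sum = 0.3594098.
SE = √(0.3594098) = 0.59951.

0.59951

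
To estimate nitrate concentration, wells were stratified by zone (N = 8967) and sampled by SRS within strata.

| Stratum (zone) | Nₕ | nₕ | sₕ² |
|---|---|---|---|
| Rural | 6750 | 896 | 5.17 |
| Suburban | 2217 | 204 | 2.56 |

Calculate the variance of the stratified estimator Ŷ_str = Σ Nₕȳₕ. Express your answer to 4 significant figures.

Var(Ŷ_str) = Σₕ Nₕ²(1 − fₕ)sₕ²/nₕ.
Rural: 6750²·(1 − 896/6750)·5.17/896 = 228002.19.
Suburban: 2217²·(1 − 204/2217)·2.56/204 = 56004.028.
Sum = 284006.22.

284000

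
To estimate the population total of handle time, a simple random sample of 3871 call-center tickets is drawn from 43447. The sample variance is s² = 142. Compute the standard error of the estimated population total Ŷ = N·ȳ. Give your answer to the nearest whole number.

Var(Ŷ) = N²·Var(ȳ) = N²·(1 − n/N)·s²/n.
f = 3871/43447 = 0.08909706; Var(ȳ) = 0.91090294·142/3871 = 0.033414678.
Var(Ŷ) = 43447² · 0.033414678 = 6.3074943 × 10^7.
SE(Ŷ) = √(6.3074943 × 10^7) = 7942.

7942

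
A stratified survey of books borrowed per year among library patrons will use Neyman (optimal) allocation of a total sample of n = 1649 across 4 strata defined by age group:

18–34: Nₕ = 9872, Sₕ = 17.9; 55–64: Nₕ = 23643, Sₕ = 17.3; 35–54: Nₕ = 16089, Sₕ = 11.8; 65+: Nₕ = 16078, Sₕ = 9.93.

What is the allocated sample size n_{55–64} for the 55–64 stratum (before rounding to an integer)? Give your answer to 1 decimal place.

Neyman allocation: nₕ = n·NₕSₕ / Σⱼ NⱼSⱼ.
Σ NⱼSⱼ = 9872·17.9 + 23643·17.3 + 16089·11.8 + 16078·9.93 = 935237.44.
n_{55–64} = 1649·23643·17.3 / 935237.44 = 721.2.

721.2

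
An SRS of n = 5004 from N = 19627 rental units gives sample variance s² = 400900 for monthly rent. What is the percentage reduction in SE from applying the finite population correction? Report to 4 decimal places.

f = n/N = 5004/19627 = 0.25495491.
SE_no-fpc = √(s²/n) = 8.950749; SE_fpc = √((1−f)s²/n) = 7.725928.
Ratio = √(1−f) = 0.86315995. Reduction = 100·(1 − 0.86315995) = 13.6840%.

13.6840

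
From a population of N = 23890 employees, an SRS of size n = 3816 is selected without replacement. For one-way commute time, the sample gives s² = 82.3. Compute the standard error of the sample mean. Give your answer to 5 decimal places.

0.13462

Under SRS without replacement, Var(ȳ) = (1 − f)·s²/n with f = n/N = 3816/23890 = 0.15973211.
Var(ȳ) = (1 − 0.15973211)·82.3/3816 = 0.84026789·0.021567086 = 0.01812213.
SE(ȳ) = √(0.01812213) = 0.13462.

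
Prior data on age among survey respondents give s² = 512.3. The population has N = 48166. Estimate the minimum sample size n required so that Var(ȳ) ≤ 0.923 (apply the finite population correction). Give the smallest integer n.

Without fpc, n₀ = s²/D = 512.3/0.923 = 555.0379.
With fpc, (1 − n/N)·s²/n ≤ D requires n ≥ n₀/(1 + n₀/N) = 555.0379/(1 + 555.0379/48166) = 548.7148.
Rounding up, n = 549.

549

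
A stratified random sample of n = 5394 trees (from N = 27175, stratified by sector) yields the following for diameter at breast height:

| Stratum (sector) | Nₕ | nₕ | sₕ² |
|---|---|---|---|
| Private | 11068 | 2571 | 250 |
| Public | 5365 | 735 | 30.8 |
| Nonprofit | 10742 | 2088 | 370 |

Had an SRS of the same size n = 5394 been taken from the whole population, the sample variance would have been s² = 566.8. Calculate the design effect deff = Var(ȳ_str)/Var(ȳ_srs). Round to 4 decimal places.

0.4286

Var(ȳ_str) = Σ Wₕ²(1−fₕ)sₕ²/nₕ with Wₕ = Nₕ/27175:
  Private: (11068/27175)²·(1−2571/11068)·250/2571 = 0.01238322
  Public: (5365/27175)²·(1−735/5365)·30.8/735 = 0.0014095322
  Nonprofit: (10742/27175)²·(1−2088/10742)·370/2088 = 0.02230664
  → Var(ȳ_str) = 0.036099392.
Var(ȳ_srs) = (1 − 5394/27175)·566.8/5394 = 0.084222313.
deff = 0.036099392 / 0.084222313 = 0.4286.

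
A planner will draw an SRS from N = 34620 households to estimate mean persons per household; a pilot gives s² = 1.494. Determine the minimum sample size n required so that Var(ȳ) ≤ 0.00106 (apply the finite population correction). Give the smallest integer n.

Without fpc, n₀ = s²/D = 1.494/0.00106 = 1409.4340.
With fpc, (1 − n/N)·s²/n ≤ D requires n ≥ n₀/(1 + n₀/N) = 1409.4340/(1 + 1409.4340/34620) = 1354.2984.
Rounding up, n = 1355.

1355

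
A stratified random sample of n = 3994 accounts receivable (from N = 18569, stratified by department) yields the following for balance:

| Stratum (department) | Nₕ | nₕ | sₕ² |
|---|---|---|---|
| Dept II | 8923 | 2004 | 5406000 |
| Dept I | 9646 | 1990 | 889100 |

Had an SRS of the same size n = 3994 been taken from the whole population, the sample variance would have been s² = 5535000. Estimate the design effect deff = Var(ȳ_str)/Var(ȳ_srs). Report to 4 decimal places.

Var(ȳ_str) = Σ Wₕ²(1−fₕ)sₕ²/nₕ with Wₕ = Nₕ/18569:
  Dept II: (8923/18569)²·(1−2004/8923)·5406000/2004 = 483.00932
  Dept I: (9646/18569)²·(1−1990/9646)·889100/1990 = 95.690689
  → Var(ȳ_str) = 578.70001.
Var(ȳ_srs) = (1 − 3994/18569)·5535000/3994 = 1087.7513.
deff = 578.70001 / 1087.7513 = 0.5320.

0.5320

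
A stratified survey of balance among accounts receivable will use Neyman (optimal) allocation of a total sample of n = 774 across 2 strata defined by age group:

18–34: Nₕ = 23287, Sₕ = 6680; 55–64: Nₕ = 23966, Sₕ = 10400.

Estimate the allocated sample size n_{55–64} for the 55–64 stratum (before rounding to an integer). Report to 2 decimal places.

Neyman allocation: nₕ = n·NₕSₕ / Σⱼ NⱼSⱼ.
Σ NⱼSⱼ = 23287·6680 + 23966·10400 = 4.0480356 × 10^8.
n_{55–64} = 774·23966·10400 / (4.0480356 × 10^8) = 476.57.

476.57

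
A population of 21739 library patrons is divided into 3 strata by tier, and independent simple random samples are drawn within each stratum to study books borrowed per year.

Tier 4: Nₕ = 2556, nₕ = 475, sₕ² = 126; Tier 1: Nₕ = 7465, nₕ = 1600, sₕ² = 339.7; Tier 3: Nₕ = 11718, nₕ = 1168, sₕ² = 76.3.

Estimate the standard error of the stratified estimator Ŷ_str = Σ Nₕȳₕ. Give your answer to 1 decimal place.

Var(Ŷ_str) = Σₕ Nₕ²(1 − fₕ)sₕ²/nₕ.
Tier 4: 2556²·(1 − 475/2556)·126/475 = 1.4109443 × 10^6.
Tier 1: 7465²·(1 − 1600/7465)·339.7/1600 = 9.2955136 × 10^6.
Tier 3: 11718²·(1 − 1168/11718)·76.3/1168 = 8.0758389 × 10^6.
Sum = 1.8782297 × 10^7.
SE = √(1.8782297 × 10^7) = 4333.9.

4333.9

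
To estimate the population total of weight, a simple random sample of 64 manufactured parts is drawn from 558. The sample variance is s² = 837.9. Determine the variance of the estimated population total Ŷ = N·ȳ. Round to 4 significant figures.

3.609 × 10^6

Var(Ŷ) = N²·Var(ȳ) = N²·(1 − n/N)·s²/n.
f = 64/558 = 0.11469534; Var(ȳ) = 0.88530466·837.9/64 = 11.590575.
Var(Ŷ) = 558² · 11.590575 = 3.6088878 × 10^6.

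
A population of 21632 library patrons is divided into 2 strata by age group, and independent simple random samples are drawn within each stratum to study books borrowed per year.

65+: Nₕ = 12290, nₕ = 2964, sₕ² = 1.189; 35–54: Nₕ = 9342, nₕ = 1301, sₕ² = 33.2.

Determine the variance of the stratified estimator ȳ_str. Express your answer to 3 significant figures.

Var(ȳ_str) = Σₕ Wₕ²(1 − fₕ)sₕ²/nₕ with Wₕ = Nₕ/N, N = 21632.
65+: Wₕ = 0.56813979; term = 0.56813979²·(1 − 0.24117168)·1.189/2964 = 9.8255665 × 10^-5.
35–54: Wₕ = 0.43186021; term = 0.43186021²·(1 − 0.13926354)·33.2/1301 = 0.0040965415.
Sum = 0.0041947972.

0.00419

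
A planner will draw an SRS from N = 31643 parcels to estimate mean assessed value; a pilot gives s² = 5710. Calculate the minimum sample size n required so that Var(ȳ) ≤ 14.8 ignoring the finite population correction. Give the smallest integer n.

Without fpc, n₀ = s²/D = 5710/14.8 = 385.8108.
Rounding up, n = 386.

386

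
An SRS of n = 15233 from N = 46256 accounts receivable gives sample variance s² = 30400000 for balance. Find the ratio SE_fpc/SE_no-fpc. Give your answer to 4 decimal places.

0.8190

f = n/N = 15233/46256 = 0.32931944.
SE_no-fpc = √(s²/n) = 44.672892; SE_fpc = √((1−f)s²/n) = 36.584905.
Ratio = √(1−f) = 0.81895089.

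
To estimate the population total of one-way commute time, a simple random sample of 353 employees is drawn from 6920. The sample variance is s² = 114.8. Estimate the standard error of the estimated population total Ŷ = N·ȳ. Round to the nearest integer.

3844

Var(Ŷ) = N²·Var(ȳ) = N²·(1 − n/N)·s²/n.
f = 353/6920 = 0.05101156; Var(ȳ) = 0.94898844·114.8/353 = 0.30862287.
Var(Ŷ) = 6920² · 0.30862287 = 1.4778838 × 10^7.
SE(Ŷ) = √(1.4778838 × 10^7) = 3844.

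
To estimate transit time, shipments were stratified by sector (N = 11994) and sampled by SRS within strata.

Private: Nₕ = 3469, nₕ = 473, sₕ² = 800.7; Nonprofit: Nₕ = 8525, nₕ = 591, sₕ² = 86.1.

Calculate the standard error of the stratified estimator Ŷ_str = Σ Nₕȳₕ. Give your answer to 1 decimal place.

5239.0

Var(Ŷ_str) = Σₕ Nₕ²(1 − fₕ)sₕ²/nₕ.
Private: 3469²·(1 − 473/3469)·800.7/473 = 1.7593603 × 10^7.
Nonprofit: 8525²·(1 − 591/8525)·86.1/591 = 9.8537662 × 10^6.
Sum = 2.7447369 × 10^7.
SE = √(2.7447369 × 10^7) = 5239.0.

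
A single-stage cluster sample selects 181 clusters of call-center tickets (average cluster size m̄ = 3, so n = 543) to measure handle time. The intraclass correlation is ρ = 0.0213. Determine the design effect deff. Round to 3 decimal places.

1.043

deff = 1 + (3 − 1)·0.0213 = 1 + 0.0426 = 1.0426.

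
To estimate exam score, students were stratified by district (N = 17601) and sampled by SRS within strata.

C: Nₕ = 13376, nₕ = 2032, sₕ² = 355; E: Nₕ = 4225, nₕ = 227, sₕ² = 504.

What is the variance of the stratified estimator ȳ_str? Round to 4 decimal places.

Var(ȳ_str) = Σₕ Wₕ²(1 − fₕ)sₕ²/nₕ with Wₕ = Nₕ/N, N = 17601.
C: Wₕ = 0.75995682; term = 0.75995682²·(1 − 0.15191388)·355/2032 = 0.085570179.
E: Wₕ = 0.24004318; term = 0.24004318²·(1 − 0.05372781)·504/227 = 0.12105967.
Sum = 0.20662985.

0.2066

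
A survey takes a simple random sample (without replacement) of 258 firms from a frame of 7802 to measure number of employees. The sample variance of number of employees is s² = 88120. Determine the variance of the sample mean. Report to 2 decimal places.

330.26

Under SRS without replacement, Var(ȳ) = (1 − f)·s²/n with f = n/N = 258/7802 = 0.03306844.
Var(ȳ) = (1 − 0.03306844)·88120/258 = 0.96693156·341.55039 = 330.25585.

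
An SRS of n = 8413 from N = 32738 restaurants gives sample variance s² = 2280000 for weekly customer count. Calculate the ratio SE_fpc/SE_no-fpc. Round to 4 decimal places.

0.8620

f = n/N = 8413/32738 = 0.25697966.
SE_no-fpc = √(s²/n) = 16.462356; SE_fpc = √((1−f)s²/n) = 14.190325.
Ratio = √(1−f) = 0.86198628.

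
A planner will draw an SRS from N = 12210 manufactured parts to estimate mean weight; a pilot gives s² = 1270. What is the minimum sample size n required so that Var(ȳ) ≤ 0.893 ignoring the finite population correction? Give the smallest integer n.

Without fpc, n₀ = s²/D = 1270/0.893 = 1422.1725.
Rounding up, n = 1423.

1423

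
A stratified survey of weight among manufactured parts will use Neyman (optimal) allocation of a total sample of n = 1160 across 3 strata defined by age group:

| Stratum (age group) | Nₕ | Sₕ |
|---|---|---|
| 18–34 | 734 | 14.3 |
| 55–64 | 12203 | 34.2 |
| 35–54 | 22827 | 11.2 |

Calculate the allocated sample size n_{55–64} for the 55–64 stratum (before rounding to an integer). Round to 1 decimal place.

708.3

Neyman allocation: nₕ = n·NₕSₕ / Σⱼ NⱼSⱼ.
Σ NⱼSⱼ = 734·14.3 + 12203·34.2 + 22827·11.2 = 683501.2.
n_{55–64} = 1160·12203·34.2 / 683501.2 = 708.3.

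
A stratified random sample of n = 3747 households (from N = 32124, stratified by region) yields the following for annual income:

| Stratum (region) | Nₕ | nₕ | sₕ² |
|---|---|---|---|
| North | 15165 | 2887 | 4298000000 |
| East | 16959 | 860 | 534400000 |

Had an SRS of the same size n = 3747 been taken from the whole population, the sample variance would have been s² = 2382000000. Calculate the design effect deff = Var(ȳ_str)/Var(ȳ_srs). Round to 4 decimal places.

Var(ȳ_str) = Σ Wₕ²(1−fₕ)sₕ²/nₕ with Wₕ = Nₕ/32124:
  North: (15165/32124)²·(1−2887/15165)·4298000000/2887 = 268615.11
  East: (16959/32124)²·(1−860/16959)·534400000/860 = 164402.31
  → Var(ȳ_str) = 433017.42.
Var(ȳ_srs) = (1 − 3747/32124)·2382000000/3747 = 561558.4.
deff = 433017.42 / 561558.4 = 0.7711.

0.7711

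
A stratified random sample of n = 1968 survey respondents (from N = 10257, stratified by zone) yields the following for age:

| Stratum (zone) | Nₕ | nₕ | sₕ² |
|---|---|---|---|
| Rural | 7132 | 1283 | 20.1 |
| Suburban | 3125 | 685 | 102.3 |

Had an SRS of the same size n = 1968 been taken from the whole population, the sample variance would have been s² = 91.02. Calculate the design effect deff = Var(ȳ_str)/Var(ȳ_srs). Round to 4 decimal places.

0.4558

Var(ȳ_str) = Σ Wₕ²(1−fₕ)sₕ²/nₕ with Wₕ = Nₕ/10257:
  Rural: (7132/10257)²·(1−1283/7132)·20.1/1283 = 0.0062118598
  Suburban: (3125/10257)²·(1−685/3125)·102.3/685 = 0.010823911
  → Var(ȳ_str) = 0.017035771.
Var(ȳ_srs) = (1 − 1968/10257)·91.02/1968 = 0.03737606.
deff = 0.017035771 / 0.03737606 = 0.4558.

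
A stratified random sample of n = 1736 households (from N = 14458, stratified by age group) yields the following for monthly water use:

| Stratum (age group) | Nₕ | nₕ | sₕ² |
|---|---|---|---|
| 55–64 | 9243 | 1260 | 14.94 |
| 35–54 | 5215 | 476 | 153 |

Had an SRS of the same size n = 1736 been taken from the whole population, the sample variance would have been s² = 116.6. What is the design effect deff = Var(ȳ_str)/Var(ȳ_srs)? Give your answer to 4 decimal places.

0.7138

Var(ȳ_str) = Σ Wₕ²(1−fₕ)sₕ²/nₕ with Wₕ = Nₕ/14458:
  55–64: (9243/14458)²·(1−1260/9243)·14.94/1260 = 0.0041854552
  35–54: (5215/14458)²·(1−476/5215)·153/476 = 0.038002228
  → Var(ȳ_str) = 0.042187683.
Var(ȳ_srs) = (1 − 1736/14458)·116.6/1736 = 0.059101159.
deff = 0.042187683 / 0.059101159 = 0.7138.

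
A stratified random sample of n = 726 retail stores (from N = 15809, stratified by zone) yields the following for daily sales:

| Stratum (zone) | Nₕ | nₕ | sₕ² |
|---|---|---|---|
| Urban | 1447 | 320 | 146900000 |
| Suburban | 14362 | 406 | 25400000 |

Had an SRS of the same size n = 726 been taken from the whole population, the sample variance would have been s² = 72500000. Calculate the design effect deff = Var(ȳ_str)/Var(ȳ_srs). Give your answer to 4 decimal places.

0.5581

Var(ȳ_str) = Σ Wₕ²(1−fₕ)sₕ²/nₕ with Wₕ = Nₕ/15809:
  Urban: (1447/15809)²·(1−320/1447)·146900000/320 = 2995.4044
  Suburban: (14362/15809)²·(1−406/14362)·25400000/406 = 50173.543
  → Var(ȳ_str) = 53168.947.
Var(ȳ_srs) = (1 − 726/15809)·72500000/726 = 95276.264.
deff = 53168.947 / 95276.264 = 0.5581.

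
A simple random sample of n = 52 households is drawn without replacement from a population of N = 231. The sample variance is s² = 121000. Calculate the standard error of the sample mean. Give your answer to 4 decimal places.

Under SRS without replacement, Var(ȳ) = (1 − f)·s²/n with f = n/N = 52/231 = 0.22510823.
Var(ȳ) = (1 − 0.22510823)·121000/52 = 0.77489177·2326.9231 = 1803.1136.
SE(ȳ) = √(1803.1136) = 42.4631.

42.4631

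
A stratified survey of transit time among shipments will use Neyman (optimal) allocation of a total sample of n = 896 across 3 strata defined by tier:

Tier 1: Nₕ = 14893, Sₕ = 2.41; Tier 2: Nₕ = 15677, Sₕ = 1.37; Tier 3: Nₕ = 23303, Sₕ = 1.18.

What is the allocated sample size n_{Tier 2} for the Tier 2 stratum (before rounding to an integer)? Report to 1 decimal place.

Neyman allocation: nₕ = n·NₕSₕ / Σⱼ NⱼSⱼ.
Σ NⱼSⱼ = 14893·2.41 + 15677·1.37 + 23303·1.18 = 84867.16.
n_{Tier 2} = 896·15677·1.37 / 84867.16 = 226.8.

226.8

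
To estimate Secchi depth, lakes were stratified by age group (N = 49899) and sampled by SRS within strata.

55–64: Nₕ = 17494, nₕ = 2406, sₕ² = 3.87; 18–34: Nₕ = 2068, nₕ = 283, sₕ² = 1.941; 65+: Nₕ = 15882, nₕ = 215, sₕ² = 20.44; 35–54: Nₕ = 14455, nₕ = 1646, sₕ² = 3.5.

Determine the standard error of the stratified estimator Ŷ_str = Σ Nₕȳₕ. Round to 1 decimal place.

Var(Ŷ_str) = Σₕ Nₕ²(1 − fₕ)sₕ²/nₕ.
55–64: 17494²·(1 − 2406/17494)·3.87/2406 = 424557.13.
18–34: 2068²·(1 − 283/2068)·1.941/283 = 25317.91.
65+: 15882²·(1 − 215/15882)·20.44/215 = 2.3655573 × 10^7.
35–54: 14455²·(1 − 1646/14455)·3.5/1646 = 393705.55.
Sum = 2.4499154 × 10^7.
SE = √(2.4499154 × 10^7) = 4949.7.

4949.7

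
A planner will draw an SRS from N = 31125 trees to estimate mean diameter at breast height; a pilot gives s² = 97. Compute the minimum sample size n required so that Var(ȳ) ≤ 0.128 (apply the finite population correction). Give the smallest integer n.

740

Without fpc, n₀ = s²/D = 97/0.128 = 757.8125.
With fpc, (1 − n/N)·s²/n ≤ D requires n ≥ n₀/(1 + n₀/N) = 757.8125/(1 + 757.8125/31125) = 739.8003.
Rounding up, n = 740.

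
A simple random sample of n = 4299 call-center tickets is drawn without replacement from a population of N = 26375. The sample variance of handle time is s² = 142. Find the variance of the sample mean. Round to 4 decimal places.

0.0276

Under SRS without replacement, Var(ȳ) = (1 − f)·s²/n with f = n/N = 4299/26375 = 0.16299526.
Var(ȳ) = (1 − 0.16299526)·142/4299 = 0.83700474·0.033030937 = 0.027647051.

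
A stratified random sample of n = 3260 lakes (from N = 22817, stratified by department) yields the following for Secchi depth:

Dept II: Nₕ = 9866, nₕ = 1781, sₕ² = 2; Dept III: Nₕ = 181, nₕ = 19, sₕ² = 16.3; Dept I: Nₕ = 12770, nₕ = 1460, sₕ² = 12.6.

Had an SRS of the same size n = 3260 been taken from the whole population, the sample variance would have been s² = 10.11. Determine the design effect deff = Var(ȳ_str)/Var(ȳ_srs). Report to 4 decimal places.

Var(ȳ_str) = Σ Wₕ²(1−fₕ)sₕ²/nₕ with Wₕ = Nₕ/22817:
  Dept II: (9866/22817)²·(1−1781/9866)·2/1781 = 1.7205612 × 10^-4
  Dept III: (181/22817)²·(1−19/181)·16.3/19 = 4.8318173 × 10^-5
  Dept I: (12770/22817)²·(1−1460/12770)·12.6/1460 = 0.0023941652
  → Var(ȳ_str) = 0.0026145395.
Var(ȳ_srs) = (1 − 3260/22817)·10.11/3260 = 0.0026581363.
deff = 0.0026145395 / 0.0026581363 = 0.9836.

0.9836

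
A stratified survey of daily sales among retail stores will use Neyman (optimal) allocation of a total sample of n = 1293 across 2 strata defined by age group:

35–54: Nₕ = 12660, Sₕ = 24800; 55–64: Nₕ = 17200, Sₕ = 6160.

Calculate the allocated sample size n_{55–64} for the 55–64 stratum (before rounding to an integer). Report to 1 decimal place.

Neyman allocation: nₕ = n·NₕSₕ / Σⱼ NⱼSⱼ.
Σ NⱼSⱼ = 12660·24800 + 17200·6160 = 4.1992 × 10^8.
n_{55–64} = 1293·17200·6160 / (4.1992 × 10^8) = 326.2.

326.2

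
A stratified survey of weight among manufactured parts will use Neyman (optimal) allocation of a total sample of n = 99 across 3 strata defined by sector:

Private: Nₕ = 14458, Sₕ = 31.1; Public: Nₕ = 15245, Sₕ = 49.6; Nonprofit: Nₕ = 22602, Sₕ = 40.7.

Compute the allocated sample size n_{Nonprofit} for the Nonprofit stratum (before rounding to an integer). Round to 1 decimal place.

42.8

Neyman allocation: nₕ = n·NₕSₕ / Σⱼ NⱼSⱼ.
Σ NⱼSⱼ = 14458·31.1 + 15245·49.6 + 22602·40.7 = 2.1256972 × 10^6.
n_{Nonprofit} = 99·22602·40.7 / (2.1256972 × 10^6) = 42.8.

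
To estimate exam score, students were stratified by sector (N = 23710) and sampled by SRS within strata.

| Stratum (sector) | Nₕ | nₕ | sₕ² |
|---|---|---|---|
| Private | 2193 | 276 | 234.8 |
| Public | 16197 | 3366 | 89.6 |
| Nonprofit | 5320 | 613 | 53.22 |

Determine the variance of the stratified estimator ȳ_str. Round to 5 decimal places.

Var(ȳ_str) = Σₕ Wₕ²(1 − fₕ)sₕ²/nₕ with Wₕ = Nₕ/N, N = 23710.
Private: Wₕ = 0.09249262; term = 0.09249262²·(1 − 0.12585499)·234.8/276 = 0.0063618972.
Public: Wₕ = 0.68312948; term = 0.68312948²·(1 − 0.20781626)·89.6/3366 = 0.0098406974.
Nonprofit: Wₕ = 0.22437790; term = 0.22437790²·(1 − 0.11522556)·53.22/613 = 0.0038672934.
Sum = 0.020069888.

0.02007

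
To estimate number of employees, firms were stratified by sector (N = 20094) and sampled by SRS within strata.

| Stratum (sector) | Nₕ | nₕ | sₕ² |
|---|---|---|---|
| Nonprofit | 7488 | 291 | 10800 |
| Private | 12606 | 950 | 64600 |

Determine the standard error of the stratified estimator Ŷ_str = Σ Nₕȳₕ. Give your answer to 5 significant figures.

Var(Ŷ_str) = Σₕ Nₕ²(1 − fₕ)sₕ²/nₕ.
Nonprofit: 7488²·(1 − 291/7488)·10800/291 = 2.0000834 × 10^9.
Private: 12606²·(1 − 950/12606)·64600/950 = 9.9916164 × 10^9.
Sum = 1.19917 × 10^10.
SE = √(1.19917 × 10^10) = 109510.

109510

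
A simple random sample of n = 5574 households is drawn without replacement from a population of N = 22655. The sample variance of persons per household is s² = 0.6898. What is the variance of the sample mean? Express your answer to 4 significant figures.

9.331 × 10^-5

Under SRS without replacement, Var(ȳ) = (1 − f)·s²/n with f = n/N = 5574/22655 = 0.24603840.
Var(ȳ) = (1 − 0.24603840)·0.6898/5574 = 0.75396160·1.2375314 × 10^-4 = 9.3305115 × 10^-5.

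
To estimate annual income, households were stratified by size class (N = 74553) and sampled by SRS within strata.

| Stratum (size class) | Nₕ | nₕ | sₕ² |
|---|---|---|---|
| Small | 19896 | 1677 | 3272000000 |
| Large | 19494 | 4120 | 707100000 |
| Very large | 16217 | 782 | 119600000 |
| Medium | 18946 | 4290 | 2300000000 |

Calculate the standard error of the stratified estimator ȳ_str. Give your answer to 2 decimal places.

Var(ȳ_str) = Σₕ Wₕ²(1 − fₕ)sₕ²/nₕ with Wₕ = Nₕ/N, N = 74553.
Small: Wₕ = 0.26687055; term = 0.26687055²·(1 − 0.08428830)·3272000000/1677 = 127244.87.
Large: Wₕ = 0.26147841; term = 0.26147841²·(1 − 0.21134708)·707100000/4120 = 9254.2497.
Very large: Wₕ = 0.21752310; term = 0.21752310²·(1 − 0.04822100)·119600000/782 = 6887.6541.
Medium: Wₕ = 0.25412794; term = 0.25412794²·(1 − 0.22643302)·2300000000/4290 = 26783.867.
Sum = 170170.64.
SE = √(170170.64) = 412.52.

412.52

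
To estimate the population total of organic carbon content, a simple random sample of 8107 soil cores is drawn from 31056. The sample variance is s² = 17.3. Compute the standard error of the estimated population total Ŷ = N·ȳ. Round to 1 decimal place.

Var(Ŷ) = N²·Var(ȳ) = N²·(1 − n/N)·s²/n.
f = 8107/31056 = 0.26104456; Var(ȳ) = 0.73895544·17.3/8107 = 0.0015769001.
Var(Ŷ) = 31056² · 0.0015769001 = 1.5208809 × 10^6.
SE(Ŷ) = √(1.5208809 × 10^6) = 1233.2.

1233.2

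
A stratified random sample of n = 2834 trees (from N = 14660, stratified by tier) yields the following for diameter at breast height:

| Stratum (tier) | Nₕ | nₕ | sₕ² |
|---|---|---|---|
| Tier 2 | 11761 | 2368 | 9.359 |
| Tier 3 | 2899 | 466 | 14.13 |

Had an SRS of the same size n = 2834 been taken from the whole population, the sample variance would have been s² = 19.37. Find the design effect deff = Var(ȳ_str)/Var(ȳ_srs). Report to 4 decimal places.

0.5490

Var(ȳ_str) = Σ Wₕ²(1−fₕ)sₕ²/nₕ with Wₕ = Nₕ/14660:
  Tier 2: (11761/14660)²·(1−2368/11761)·9.359/2368 = 0.002031554
  Tier 3: (2899/14660)²·(1−466/2899)·14.13/466 = 9.9512727 × 10^-4
  → Var(ȳ_str) = 0.0030266813.
Var(ȳ_srs) = (1 − 2834/14660)·19.37/2834 = 0.00551358.
deff = 0.0030266813 / 0.00551358 = 0.5490.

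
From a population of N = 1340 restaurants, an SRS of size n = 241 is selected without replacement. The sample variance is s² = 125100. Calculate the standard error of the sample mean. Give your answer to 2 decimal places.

Under SRS without replacement, Var(ȳ) = (1 − f)·s²/n with f = n/N = 241/1340 = 0.17985075.
Var(ȳ) = (1 − 0.17985075)·125100/241 = 0.82014925·519.08714 = 425.72893.
SE(ȳ) = √(425.72893) = 20.63.

20.63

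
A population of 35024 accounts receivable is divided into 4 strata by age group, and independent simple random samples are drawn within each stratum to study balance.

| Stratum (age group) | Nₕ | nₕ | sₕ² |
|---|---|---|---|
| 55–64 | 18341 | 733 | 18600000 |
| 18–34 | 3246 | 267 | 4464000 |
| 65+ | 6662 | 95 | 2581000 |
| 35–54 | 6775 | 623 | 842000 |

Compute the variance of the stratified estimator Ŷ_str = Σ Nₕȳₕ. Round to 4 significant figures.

9.601 × 10^12

Var(Ŷ_str) = Σₕ Nₕ²(1 − fₕ)sₕ²/nₕ.
55–64: 18341²·(1 − 733/18341)·18600000/733 = 8.1948689 × 10^12.
18–34: 3246²·(1 − 267/3246)·4464000/267 = 1.6167093 × 10^11.
65+: 6662²·(1 − 95/6662)·2581000/95 = 1.1886009 × 10^12.
35–54: 6775²·(1 − 623/6775)·842000/623 = 5.6331287 × 10^10.
Sum = 9.601472 × 10^12.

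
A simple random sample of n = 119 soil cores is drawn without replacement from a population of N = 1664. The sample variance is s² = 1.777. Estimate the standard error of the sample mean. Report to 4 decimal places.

Under SRS without replacement, Var(ȳ) = (1 − f)·s²/n with f = n/N = 119/1664 = 0.07151442.
Var(ȳ) = (1 − 0.07151442)·1.777/119 = 0.92848558·0.014932773 = 0.013864864.
SE(ȳ) = √(0.013864864) = 0.1177.

0.1177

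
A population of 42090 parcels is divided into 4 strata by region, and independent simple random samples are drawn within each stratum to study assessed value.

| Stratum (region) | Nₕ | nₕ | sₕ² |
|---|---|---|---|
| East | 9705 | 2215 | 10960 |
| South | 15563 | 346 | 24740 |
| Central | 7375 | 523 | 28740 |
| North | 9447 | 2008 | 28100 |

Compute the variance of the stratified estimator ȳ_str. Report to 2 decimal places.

11.88

Var(ȳ_str) = Σₕ Wₕ²(1 − fₕ)sₕ²/nₕ with Wₕ = Nₕ/N, N = 42090.
East: Wₕ = 0.23057733; term = 0.23057733²·(1 − 0.22823287)·10960/2215 = 0.20302818.
South: Wₕ = 0.36975529; term = 0.36975529²·(1 − 0.02223222)·24740/346 = 9.5584639.
Central: Wₕ = 0.17521977; term = 0.17521977²·(1 − 0.07091525)·28740/523 = 1.5674966.
North: Wₕ = 0.22444761; term = 0.22444761²·(1 − 0.21255425)·28100/2008 = 0.55512813.
Sum = 11.884117.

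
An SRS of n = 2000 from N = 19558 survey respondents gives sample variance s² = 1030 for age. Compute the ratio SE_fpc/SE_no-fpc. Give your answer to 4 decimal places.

0.9475

f = n/N = 2000/19558 = 0.10225994.
SE_no-fpc = √(s²/n) = 0.717635; SE_fpc = √((1−f)s²/n) = 0.67995303.
Ratio = √(1−f) = 0.94749145.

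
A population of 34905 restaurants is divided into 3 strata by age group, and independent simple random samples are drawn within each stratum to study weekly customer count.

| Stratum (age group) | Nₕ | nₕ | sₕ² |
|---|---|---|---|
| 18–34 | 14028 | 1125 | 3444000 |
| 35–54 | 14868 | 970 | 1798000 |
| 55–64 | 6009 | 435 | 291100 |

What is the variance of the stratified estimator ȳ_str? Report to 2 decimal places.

Var(ȳ_str) = Σₕ Wₕ²(1 − fₕ)sₕ²/nₕ with Wₕ = Nₕ/N, N = 34905.
18–34: Wₕ = 0.40189085; term = 0.40189085²·(1 − 0.08019675)·3444000/1125 = 454.8014.
35–54: Wₕ = 0.42595617; term = 0.42595617²·(1 − 0.06524079)·1798000/970 = 314.37466.
55–64: Wₕ = 0.17215299; term = 0.17215299²·(1 − 0.07239141)·291100/435 = 18.396993.
Sum = 787.57305.

787.57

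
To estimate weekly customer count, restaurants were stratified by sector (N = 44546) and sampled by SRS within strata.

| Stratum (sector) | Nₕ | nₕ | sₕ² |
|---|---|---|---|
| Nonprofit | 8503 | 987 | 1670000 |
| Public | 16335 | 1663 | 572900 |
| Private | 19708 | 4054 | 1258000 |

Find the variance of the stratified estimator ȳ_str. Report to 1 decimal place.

Var(ȳ_str) = Σₕ Wₕ²(1 − fₕ)sₕ²/nₕ with Wₕ = Nₕ/N, N = 44546.
Nonprofit: Wₕ = 0.19088134; term = 0.19088134²·(1 − 0.11607668)·1670000/987 = 54.493016.
Public: Wₕ = 0.36669959; term = 0.36669959²·(1 − 0.10180594)·572900/1663 = 41.608073.
Private: Wₕ = 0.44241907; term = 0.44241907²·(1 − 0.20570327)·1258000/4054 = 48.244449.
Sum = 144.34554.

144.3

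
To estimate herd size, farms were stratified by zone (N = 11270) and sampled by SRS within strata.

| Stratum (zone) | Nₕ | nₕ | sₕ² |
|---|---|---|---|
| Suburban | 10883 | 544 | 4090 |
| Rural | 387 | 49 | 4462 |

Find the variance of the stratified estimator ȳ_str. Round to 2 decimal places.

Var(ȳ_str) = Σₕ Wₕ²(1 − fₕ)sₕ²/nₕ with Wₕ = Nₕ/N, N = 11270.
Suburban: Wₕ = 0.96566105; term = 0.96566105²·(1 − 0.04998622)·4090/544 = 6.6604526.
Rural: Wₕ = 0.03433895; term = 0.03433895²·(1 − 0.12661499)·4462/49 = 0.093780667.
Sum = 6.7542333.

6.75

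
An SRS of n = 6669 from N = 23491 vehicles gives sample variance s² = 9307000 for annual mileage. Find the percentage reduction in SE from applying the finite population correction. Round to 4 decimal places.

15.3771

f = n/N = 6669/23491 = 0.28389596.
SE_no-fpc = √(s²/n) = 37.357216; SE_fpc = √((1−f)s²/n) = 31.612771.
Ratio = √(1−f) = 0.84622931. Reduction = 100·(1 − 0.84622931) = 15.3771%.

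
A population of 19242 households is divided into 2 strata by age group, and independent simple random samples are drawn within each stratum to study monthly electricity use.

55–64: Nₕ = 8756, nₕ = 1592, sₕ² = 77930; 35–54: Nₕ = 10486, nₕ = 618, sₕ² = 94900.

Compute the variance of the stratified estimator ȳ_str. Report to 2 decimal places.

51.21

Var(ȳ_str) = Σₕ Wₕ²(1 − fₕ)sₕ²/nₕ with Wₕ = Nₕ/N, N = 19242.
55–64: Wₕ = 0.45504625; term = 0.45504625²·(1 − 0.18181818)·77930/1592 = 8.2932073.
35–54: Wₕ = 0.54495375; term = 0.54495375²·(1 − 0.05893572)·94900/618 = 42.915711.
Sum = 51.208918.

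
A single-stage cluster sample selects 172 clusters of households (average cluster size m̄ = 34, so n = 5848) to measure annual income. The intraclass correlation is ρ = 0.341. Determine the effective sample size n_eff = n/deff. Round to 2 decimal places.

deff = 1 + (34 − 1)·0.341 = 1 + 11.253 = 12.253.
n_eff = 5848 / 12.253 = 477.27.

477.27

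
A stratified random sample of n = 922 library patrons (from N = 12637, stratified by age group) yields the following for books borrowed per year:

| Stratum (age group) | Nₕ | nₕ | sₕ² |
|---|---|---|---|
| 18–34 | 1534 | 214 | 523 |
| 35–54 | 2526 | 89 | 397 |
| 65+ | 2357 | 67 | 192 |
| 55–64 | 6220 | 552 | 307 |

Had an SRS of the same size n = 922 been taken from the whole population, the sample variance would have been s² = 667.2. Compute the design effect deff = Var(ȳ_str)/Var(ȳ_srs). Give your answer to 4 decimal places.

Var(ȳ_str) = Σ Wₕ²(1−fₕ)sₕ²/nₕ with Wₕ = Nₕ/12637:
  18–34: (1534/12637)²·(1−214/1534)·523/214 = 0.030988406
  35–54: (2526/12637)²·(1−89/2526)·397/89 = 0.17194969
  65+: (2357/12637)²·(1−67/2357)·192/67 = 0.096857559
  55–64: (6220/12637)²·(1−552/6220)·307/552 = 0.12278111
  → Var(ȳ_str) = 0.42257677.
Var(ȳ_srs) = (1 − 922/12637)·667.2/922 = 0.67084691.
deff = 0.42257677 / 0.67084691 = 0.6299.

0.6299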